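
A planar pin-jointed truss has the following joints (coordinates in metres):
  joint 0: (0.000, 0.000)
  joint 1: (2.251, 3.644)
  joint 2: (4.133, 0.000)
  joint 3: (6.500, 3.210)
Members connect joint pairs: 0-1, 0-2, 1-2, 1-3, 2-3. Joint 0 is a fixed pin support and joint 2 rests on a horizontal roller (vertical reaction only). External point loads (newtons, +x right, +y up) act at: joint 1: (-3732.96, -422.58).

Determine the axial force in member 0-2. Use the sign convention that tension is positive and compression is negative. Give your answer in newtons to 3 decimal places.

-1580.971

N=4 nodes, M=5 members, R=3 reactions → 2N=8, M+R=8
member 0 (0-1): L=4.2832, (cx,cy)=(0.5255,0.8508)
member 1 (0-2): L=4.1330, (cx,cy)=(1.0000,0.0000)
member 2 (1-2): L=4.1013, (cx,cy)=(0.4589,-0.8885)
member 3 (1-3): L=4.2711, (cx,cy)=(0.9948,-0.1016)
member 4 (2-3): L=3.9883, (cx,cy)=(0.5935,0.8048)
solve A·x = −loads:
  F[0-1] = -4094.7941 N (compression)
  F[0-2] = -1580.9713 N (compression)
  F[1-2] = +3445.2909 N (tension)
  F[1-3] = -0.0000 N (tension)
  F[2-3] = +0.0000 N (tension)
  Rx@0 = +3732.9600 N
  Ry@0 = +3483.7169 N
  Ry@2 = -3061.1369 N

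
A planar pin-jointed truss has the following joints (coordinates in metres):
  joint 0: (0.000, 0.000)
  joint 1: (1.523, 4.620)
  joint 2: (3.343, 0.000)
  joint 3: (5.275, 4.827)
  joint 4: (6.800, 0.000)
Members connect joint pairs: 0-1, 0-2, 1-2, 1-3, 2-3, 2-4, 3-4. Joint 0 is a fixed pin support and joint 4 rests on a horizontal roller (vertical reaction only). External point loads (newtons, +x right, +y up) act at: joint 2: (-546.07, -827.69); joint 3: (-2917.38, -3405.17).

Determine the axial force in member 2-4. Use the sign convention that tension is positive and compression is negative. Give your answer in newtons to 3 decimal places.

N=5 nodes, M=7 members, R=3 reactions → 2N=10, M+R=10
member 0 (0-1): L=4.8646, (cx,cy)=(0.3131,0.9497)
member 1 (0-2): L=3.3430, (cx,cy)=(1.0000,0.0000)
member 2 (1-2): L=4.9656, (cx,cy)=(0.3665,-0.9304)
member 3 (1-3): L=3.7577, (cx,cy)=(0.9985,0.0551)
member 4 (2-3): L=5.1993, (cx,cy)=(0.3716,0.9284)
member 5 (2-4): L=3.4570, (cx,cy)=(1.0000,0.0000)
member 6 (3-4): L=5.0622, (cx,cy)=(0.3013,-0.9535)
solve A·x = −loads:
  F[0-1] = -3427.6745 N (compression)
  F[0-2] = -2390.3108 N (compression)
  F[1-2] = +3362.1370 N (tension)
  F[1-3] = -2308.9508 N (compression)
  F[2-3] = -2477.8950 N (compression)
  F[2-4] = +308.8249 N (tension)
  F[3-4] = -1025.1304 N (compression)
  Rx@0 = +3463.4500 N
  Ry@0 = +3255.3532 N
  Ry@4 = +977.5068 N

308.825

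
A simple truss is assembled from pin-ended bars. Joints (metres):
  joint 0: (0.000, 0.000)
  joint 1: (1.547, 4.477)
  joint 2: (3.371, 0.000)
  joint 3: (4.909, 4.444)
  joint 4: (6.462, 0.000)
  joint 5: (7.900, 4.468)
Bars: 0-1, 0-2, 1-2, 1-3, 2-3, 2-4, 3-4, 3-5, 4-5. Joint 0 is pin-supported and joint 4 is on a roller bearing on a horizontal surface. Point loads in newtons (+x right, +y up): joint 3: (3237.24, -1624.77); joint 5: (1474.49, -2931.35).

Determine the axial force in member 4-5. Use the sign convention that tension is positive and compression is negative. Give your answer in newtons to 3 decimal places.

N=6 nodes, M=9 members, R=3 reactions → 2N=12, M+R=12
member 0 (0-1): L=4.7367, (cx,cy)=(0.3266,0.9452)
member 1 (0-2): L=3.3710, (cx,cy)=(1.0000,0.0000)
member 2 (1-2): L=4.8343, (cx,cy)=(0.3773,-0.9261)
member 3 (1-3): L=3.3622, (cx,cy)=(1.0000,-0.0098)
member 4 (2-3): L=4.7026, (cx,cy)=(0.3271,0.9450)
member 5 (2-4): L=3.0910, (cx,cy)=(1.0000,0.0000)
member 6 (3-4): L=4.7075, (cx,cy)=(0.3299,-0.9440)
member 7 (3-5): L=2.9911, (cx,cy)=(1.0000,0.0080)
member 8 (4-5): L=4.6937, (cx,cy)=(0.3064,0.9519)
solve A·x = −loads:
  F[0-1] = +3711.1372 N (tension)
  F[0-2] = +3499.6886 N (tension)
  F[1-2] = -3815.6800 N (compression)
  F[1-3] = +2651.8384 N (tension)
  F[2-3] = +3739.2998 N (tension)
  F[2-4] = +837.0734 N (tension)
  F[3-4] = -5416.1639 N (compression)
  F[3-5] = +2424.2666 N (tension)
  F[4-5] = -3099.8643 N (compression)
  Rx@0 = -4711.7300 N
  Ry@0 = -3507.6338 N
  Ry@4 = +8063.7538 N

-3099.864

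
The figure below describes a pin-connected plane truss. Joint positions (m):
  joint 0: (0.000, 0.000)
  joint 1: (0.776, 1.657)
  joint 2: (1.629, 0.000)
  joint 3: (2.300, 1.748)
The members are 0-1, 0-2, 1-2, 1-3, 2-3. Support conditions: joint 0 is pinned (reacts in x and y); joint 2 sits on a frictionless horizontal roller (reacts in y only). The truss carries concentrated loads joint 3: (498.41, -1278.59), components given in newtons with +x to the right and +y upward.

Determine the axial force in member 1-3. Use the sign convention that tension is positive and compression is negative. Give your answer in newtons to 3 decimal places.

N=4 nodes, M=5 members, R=3 reactions → 2N=8, M+R=8
member 0 (0-1): L=1.8297, (cx,cy)=(0.4241,0.9056)
member 1 (0-2): L=1.6290, (cx,cy)=(1.0000,0.0000)
member 2 (1-2): L=1.8637, (cx,cy)=(0.4577,-0.8891)
member 3 (1-3): L=1.5267, (cx,cy)=(0.9982,0.0596)
member 4 (2-3): L=1.8724, (cx,cy)=(0.3584,0.9336)
solve A·x = −loads:
  F[0-1] = +1172.1187 N (tension)
  F[0-2] = +1.3006 N (tension)
  F[1-2] = -1125.8815 N (compression)
  F[1-3] = +1014.2281 N (tension)
  F[2-3] = -1434.3110 N (compression)
  Rx@0 = -498.4100 N
  Ry@0 = -1061.4822 N
  Ry@2 = +2340.0722 N

1014.228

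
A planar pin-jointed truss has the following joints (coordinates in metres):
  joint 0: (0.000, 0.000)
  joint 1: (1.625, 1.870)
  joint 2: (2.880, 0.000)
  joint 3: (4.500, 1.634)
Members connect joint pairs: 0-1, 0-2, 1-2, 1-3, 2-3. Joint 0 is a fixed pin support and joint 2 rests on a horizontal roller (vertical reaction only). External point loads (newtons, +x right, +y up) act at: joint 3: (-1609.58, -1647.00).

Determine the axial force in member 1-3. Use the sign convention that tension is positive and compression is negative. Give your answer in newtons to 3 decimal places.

21.627

N=4 nodes, M=5 members, R=3 reactions → 2N=8, M+R=8
member 0 (0-1): L=2.4774, (cx,cy)=(0.6559,0.7548)
member 1 (0-2): L=2.8800, (cx,cy)=(1.0000,0.0000)
member 2 (1-2): L=2.2521, (cx,cy)=(0.5573,-0.8303)
member 3 (1-3): L=2.8847, (cx,cy)=(0.9966,-0.0818)
member 4 (2-3): L=2.3009, (cx,cy)=(0.7041,0.7101)
solve A·x = −loads:
  F[0-1] = +17.5199 N (tension)
  F[0-2] = -1621.0718 N (compression)
  F[1-2] = -18.0574 N (compression)
  F[1-3] = +21.6269 N (tension)
  F[2-3] = -2316.7614 N (compression)
  Rx@0 = +1609.5800 N
  Ry@0 = -13.2244 N
  Ry@2 = +1660.2244 N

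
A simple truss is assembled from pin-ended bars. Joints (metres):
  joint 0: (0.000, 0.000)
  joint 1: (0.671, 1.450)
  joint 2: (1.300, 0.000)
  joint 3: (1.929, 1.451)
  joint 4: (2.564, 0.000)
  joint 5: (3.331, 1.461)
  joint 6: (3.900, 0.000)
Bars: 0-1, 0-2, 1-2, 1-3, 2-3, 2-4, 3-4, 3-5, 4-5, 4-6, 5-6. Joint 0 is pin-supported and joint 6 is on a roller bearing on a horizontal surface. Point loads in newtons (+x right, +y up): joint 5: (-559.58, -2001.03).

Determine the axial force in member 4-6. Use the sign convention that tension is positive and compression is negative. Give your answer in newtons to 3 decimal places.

583.978

N=7 nodes, M=11 members, R=3 reactions → 2N=14, M+R=14
member 0 (0-1): L=1.5977, (cx,cy)=(0.4200,0.9075)
member 1 (0-2): L=1.3000, (cx,cy)=(1.0000,0.0000)
member 2 (1-2): L=1.5806, (cx,cy)=(0.3980,-0.9174)
member 3 (1-3): L=1.2580, (cx,cy)=(1.0000,0.0008)
member 4 (2-3): L=1.5815, (cx,cy)=(0.3977,0.9175)
member 5 (2-4): L=1.2640, (cx,cy)=(1.0000,0.0000)
member 6 (3-4): L=1.5839, (cx,cy)=(0.4009,-0.9161)
member 7 (3-5): L=1.4020, (cx,cy)=(1.0000,0.0071)
member 8 (4-5): L=1.6501, (cx,cy)=(0.4648,0.8854)
member 9 (4-6): L=1.3360, (cx,cy)=(1.0000,0.0000)
member 10 (5-6): L=1.5679, (cx,cy)=(0.3629,-0.9318)
solve A·x = −loads:
  F[0-1] = -552.6740 N (compression)
  F[0-2] = -327.4730 N (compression)
  F[1-2] = +546.3420 N (tension)
  F[1-3] = -449.5308 N (compression)
  F[2-3] = -546.2824 N (compression)
  F[2-4] = +107.2244 N (tension)
  F[3-4] = +540.6210 N (tension)
  F[3-5] = -883.5717 N (compression)
  F[4-5] = -559.3721 N (compression)
  F[4-6] = +583.9777 N (tension)
  F[5-6] = -1609.1622 N (compression)
  Rx@0 = +559.5800 N
  Ry@0 = +501.5724 N
  Ry@6 = +1499.4576 N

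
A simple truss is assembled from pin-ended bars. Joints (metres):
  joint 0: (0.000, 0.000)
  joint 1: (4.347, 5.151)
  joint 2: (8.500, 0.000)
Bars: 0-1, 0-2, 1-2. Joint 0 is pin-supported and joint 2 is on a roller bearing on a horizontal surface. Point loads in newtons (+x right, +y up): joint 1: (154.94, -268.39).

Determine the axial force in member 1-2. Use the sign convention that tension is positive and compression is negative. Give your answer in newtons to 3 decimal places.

N=3 nodes, M=3 members, R=3 reactions → 2N=6, M+R=6
member 0 (0-1): L=6.7401, (cx,cy)=(0.6449,0.7642)
member 1 (0-2): L=8.5000, (cx,cy)=(1.0000,0.0000)
member 2 (1-2): L=6.6167, (cx,cy)=(0.6277,-0.7785)
solve A·x = −loads:
  F[0-1] = -48.7269 N (compression)
  F[0-2] = +186.3661 N (tension)
  F[1-2] = -296.9231 N (compression)
  Rx@0 = -154.9400 N
  Ry@0 = +37.2386 N
  Ry@2 = +231.1514 N

-296.923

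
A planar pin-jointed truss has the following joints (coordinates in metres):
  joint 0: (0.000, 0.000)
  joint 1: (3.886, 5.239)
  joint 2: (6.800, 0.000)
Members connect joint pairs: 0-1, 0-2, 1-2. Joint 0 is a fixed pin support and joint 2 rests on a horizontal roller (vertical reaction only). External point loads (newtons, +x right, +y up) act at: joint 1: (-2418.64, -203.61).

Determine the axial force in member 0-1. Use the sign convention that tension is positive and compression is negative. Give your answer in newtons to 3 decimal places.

N=3 nodes, M=3 members, R=3 reactions → 2N=6, M+R=6
member 0 (0-1): L=6.5229, (cx,cy)=(0.5957,0.8032)
member 1 (0-2): L=6.8000, (cx,cy)=(1.0000,0.0000)
member 2 (1-2): L=5.9949, (cx,cy)=(0.4861,-0.8739)
solve A·x = −loads:
  F[0-1] = -2428.7129 N (compression)
  F[0-2] = -971.7390 N (compression)
  F[1-2] = +1999.1260 N (tension)
  Rx@0 = +2418.6400 N
  Ry@0 = +1950.6727 N
  Ry@2 = -1747.0627 N

-2428.713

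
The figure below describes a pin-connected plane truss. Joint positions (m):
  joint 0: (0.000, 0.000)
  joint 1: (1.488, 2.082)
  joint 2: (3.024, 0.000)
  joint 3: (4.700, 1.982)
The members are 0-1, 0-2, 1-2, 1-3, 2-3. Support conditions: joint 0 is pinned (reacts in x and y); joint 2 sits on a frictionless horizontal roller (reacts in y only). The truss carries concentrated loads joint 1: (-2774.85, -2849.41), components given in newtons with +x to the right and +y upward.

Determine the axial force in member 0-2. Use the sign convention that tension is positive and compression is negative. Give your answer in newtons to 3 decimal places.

-375.052

N=4 nodes, M=5 members, R=3 reactions → 2N=8, M+R=8
member 0 (0-1): L=2.5591, (cx,cy)=(0.5815,0.8136)
member 1 (0-2): L=3.0240, (cx,cy)=(1.0000,0.0000)
member 2 (1-2): L=2.5873, (cx,cy)=(0.5937,-0.8047)
member 3 (1-3): L=3.2136, (cx,cy)=(0.9995,-0.0311)
member 4 (2-3): L=2.5956, (cx,cy)=(0.6457,0.7636)
solve A·x = −loads:
  F[0-1] = -4127.1935 N (compression)
  F[0-2] = -375.0522 N (compression)
  F[1-2] = +631.7482 N (tension)
  F[1-3] = +0.0000 N (tension)
  F[2-3] = -0.0000 N (compression)
  Rx@0 = +2774.8500 N
  Ry@0 = +3357.7816 N
  Ry@2 = -508.3716 N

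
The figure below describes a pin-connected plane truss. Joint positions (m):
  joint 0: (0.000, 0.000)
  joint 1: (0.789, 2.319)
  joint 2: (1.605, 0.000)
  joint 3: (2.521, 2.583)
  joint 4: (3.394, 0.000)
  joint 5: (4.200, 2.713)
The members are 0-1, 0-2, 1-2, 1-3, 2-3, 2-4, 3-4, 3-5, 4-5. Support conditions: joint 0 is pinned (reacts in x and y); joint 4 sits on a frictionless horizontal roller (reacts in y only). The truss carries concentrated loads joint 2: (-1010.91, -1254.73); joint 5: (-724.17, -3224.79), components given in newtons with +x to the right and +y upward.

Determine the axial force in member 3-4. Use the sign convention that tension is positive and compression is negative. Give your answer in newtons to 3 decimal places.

-804.101

N=6 nodes, M=9 members, R=3 reactions → 2N=12, M+R=12
member 0 (0-1): L=2.4495, (cx,cy)=(0.3221,0.9467)
member 1 (0-2): L=1.6050, (cx,cy)=(1.0000,0.0000)
member 2 (1-2): L=2.4584, (cx,cy)=(0.3319,-0.9433)
member 3 (1-3): L=1.7520, (cx,cy)=(0.9886,0.1507)
member 4 (2-3): L=2.7406, (cx,cy)=(0.3342,0.9425)
member 5 (2-4): L=1.7890, (cx,cy)=(1.0000,0.0000)
member 6 (3-4): L=2.7265, (cx,cy)=(0.3202,-0.9474)
member 7 (3-5): L=1.6840, (cx,cy)=(0.9970,0.0772)
member 8 (4-5): L=2.8302, (cx,cy)=(0.2848,0.9586)
solve A·x = −loads:
  F[0-1] = -501.1345 N (compression)
  F[0-2] = -1573.6644 N (compression)
  F[1-2] = +452.5841 N (tension)
  F[1-3] = -315.2396 N (compression)
  F[2-3] = +878.3162 N (tension)
  F[2-4] = -706.0913 N (compression)
  F[3-4] = -804.1006 N (compression)
  F[3-5] = +240.0996 N (tension)
  F[4-5] = -3383.4287 N (compression)
  Rx@0 = +1735.0800 N
  Ry@0 = +474.4268 N
  Ry@4 = +4005.0932 N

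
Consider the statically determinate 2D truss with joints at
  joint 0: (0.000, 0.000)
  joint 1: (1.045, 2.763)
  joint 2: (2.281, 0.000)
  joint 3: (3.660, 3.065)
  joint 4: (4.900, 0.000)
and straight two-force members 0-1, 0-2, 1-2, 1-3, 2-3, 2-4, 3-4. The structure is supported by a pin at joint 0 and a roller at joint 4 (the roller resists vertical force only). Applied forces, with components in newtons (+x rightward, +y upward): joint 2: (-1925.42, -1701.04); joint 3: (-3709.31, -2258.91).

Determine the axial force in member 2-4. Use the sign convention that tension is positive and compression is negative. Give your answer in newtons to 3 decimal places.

64.289

N=5 nodes, M=7 members, R=3 reactions → 2N=10, M+R=10
member 0 (0-1): L=2.9540, (cx,cy)=(0.3538,0.9353)
member 1 (0-2): L=2.2810, (cx,cy)=(1.0000,0.0000)
member 2 (1-2): L=3.0269, (cx,cy)=(0.4083,-0.9128)
member 3 (1-3): L=2.6324, (cx,cy)=(0.9934,0.1147)
member 4 (2-3): L=3.3609, (cx,cy)=(0.4103,0.9119)
member 5 (2-4): L=2.6190, (cx,cy)=(1.0000,0.0000)
member 6 (3-4): L=3.3063, (cx,cy)=(0.3750,-0.9270)
solve A·x = −loads:
  F[0-1] = -4063.8180 N (compression)
  F[0-2] = -4197.1299 N (compression)
  F[1-2] = +3786.5290 N (tension)
  F[1-3] = -3003.6400 N (compression)
  F[2-3] = -1924.8981 N (compression)
  F[2-4] = +64.2889 N (tension)
  F[3-4] = -171.4197 N (compression)
  Rx@0 = +5634.7300 N
  Ry@0 = +3801.0423 N
  Ry@4 = +158.9077 N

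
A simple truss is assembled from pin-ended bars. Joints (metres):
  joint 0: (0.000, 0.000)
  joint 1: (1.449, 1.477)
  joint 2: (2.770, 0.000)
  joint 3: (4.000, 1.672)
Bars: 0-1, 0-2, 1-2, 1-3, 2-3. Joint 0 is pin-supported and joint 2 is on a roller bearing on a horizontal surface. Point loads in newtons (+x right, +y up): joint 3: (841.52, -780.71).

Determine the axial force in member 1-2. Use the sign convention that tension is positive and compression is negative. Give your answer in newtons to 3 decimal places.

-992.714

N=4 nodes, M=5 members, R=3 reactions → 2N=8, M+R=8
member 0 (0-1): L=2.0691, (cx,cy)=(0.7003,0.7138)
member 1 (0-2): L=2.7700, (cx,cy)=(1.0000,0.0000)
member 2 (1-2): L=1.9816, (cx,cy)=(0.6666,-0.7454)
member 3 (1-3): L=2.5584, (cx,cy)=(0.9971,0.0762)
member 4 (2-3): L=2.0757, (cx,cy)=(0.5926,0.8055)
solve A·x = −loads:
  F[0-1] = +1197.2126 N (tension)
  F[0-2] = +3.1023 N (tension)
  F[1-2] = -992.7137 N (compression)
  F[1-3] = +1504.5842 N (tension)
  F[2-3] = -1111.5696 N (compression)
  Rx@0 = -841.5200 N
  Ry@0 = -854.6190 N
  Ry@2 = +1635.3290 N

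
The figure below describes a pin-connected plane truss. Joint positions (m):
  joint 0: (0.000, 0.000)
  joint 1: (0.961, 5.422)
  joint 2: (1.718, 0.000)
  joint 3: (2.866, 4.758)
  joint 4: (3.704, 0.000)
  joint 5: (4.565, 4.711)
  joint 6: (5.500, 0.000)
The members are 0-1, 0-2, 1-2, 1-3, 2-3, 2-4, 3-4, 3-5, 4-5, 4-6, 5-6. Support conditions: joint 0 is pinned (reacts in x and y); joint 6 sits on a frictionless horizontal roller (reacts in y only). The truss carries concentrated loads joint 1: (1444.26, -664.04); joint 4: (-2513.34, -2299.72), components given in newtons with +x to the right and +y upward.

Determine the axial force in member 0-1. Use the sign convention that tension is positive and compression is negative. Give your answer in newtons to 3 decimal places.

126.746

N=7 nodes, M=11 members, R=3 reactions → 2N=14, M+R=14
member 0 (0-1): L=5.5065, (cx,cy)=(0.1745,0.9847)
member 1 (0-2): L=1.7180, (cx,cy)=(1.0000,0.0000)
member 2 (1-2): L=5.4746, (cx,cy)=(0.1383,-0.9904)
member 3 (1-3): L=2.0174, (cx,cy)=(0.9443,-0.3291)
member 4 (2-3): L=4.8945, (cx,cy)=(0.2345,0.9721)
member 5 (2-4): L=1.9860, (cx,cy)=(1.0000,0.0000)
member 6 (3-4): L=4.8312, (cx,cy)=(0.1735,-0.9848)
member 7 (3-5): L=1.6996, (cx,cy)=(0.9996,-0.0277)
member 8 (4-5): L=4.7890, (cx,cy)=(0.1798,0.9837)
member 9 (4-6): L=1.7960, (cx,cy)=(1.0000,0.0000)
member 10 (5-6): L=4.8029, (cx,cy)=(0.1947,-0.9809)
solve A·x = −loads:
  F[0-1] = +126.7457 N (tension)
  F[0-2] = -1091.1998 N (compression)
  F[1-2] = -311.1285 N (compression)
  F[1-3] = -1460.4938 N (compression)
  F[2-3] = +316.9821 N (tension)
  F[2-4] = -1208.5684 N (compression)
  F[3-4] = -768.0743 N (compression)
  F[3-5] = -1171.9937 N (compression)
  F[4-5] = +3106.7741 N (tension)
  F[4-6] = +612.9917 N (tension)
  F[5-6] = -3148.8038 N (compression)
  Rx@0 = +1069.0800 N
  Ry@0 = -124.8006 N
  Ry@6 = +3088.5606 N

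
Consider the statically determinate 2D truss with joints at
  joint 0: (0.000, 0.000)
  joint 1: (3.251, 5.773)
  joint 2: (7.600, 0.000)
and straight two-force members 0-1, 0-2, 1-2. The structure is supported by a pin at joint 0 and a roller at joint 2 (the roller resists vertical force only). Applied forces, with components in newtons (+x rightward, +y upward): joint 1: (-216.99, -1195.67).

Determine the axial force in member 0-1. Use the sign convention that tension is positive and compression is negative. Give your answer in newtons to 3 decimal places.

-974.402

N=3 nodes, M=3 members, R=3 reactions → 2N=6, M+R=6
member 0 (0-1): L=6.6254, (cx,cy)=(0.4907,0.8713)
member 1 (0-2): L=7.6000, (cx,cy)=(1.0000,0.0000)
member 2 (1-2): L=7.2278, (cx,cy)=(0.6017,-0.7987)
solve A·x = −loads:
  F[0-1] = -974.4021 N (compression)
  F[0-2] = +261.1335 N (tension)
  F[1-2] = -433.9905 N (compression)
  Rx@0 = +216.9900 N
  Ry@0 = +849.0332 N
  Ry@2 = +346.6368 N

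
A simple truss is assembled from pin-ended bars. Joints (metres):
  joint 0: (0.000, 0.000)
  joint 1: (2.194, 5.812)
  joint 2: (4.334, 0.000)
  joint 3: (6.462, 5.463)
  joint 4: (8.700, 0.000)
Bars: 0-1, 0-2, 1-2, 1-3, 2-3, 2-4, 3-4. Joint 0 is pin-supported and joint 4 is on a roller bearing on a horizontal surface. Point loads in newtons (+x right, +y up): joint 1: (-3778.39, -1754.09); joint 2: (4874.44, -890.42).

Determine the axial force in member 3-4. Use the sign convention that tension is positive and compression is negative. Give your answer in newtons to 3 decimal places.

1770.350

N=5 nodes, M=7 members, R=3 reactions → 2N=10, M+R=10
member 0 (0-1): L=6.2123, (cx,cy)=(0.3532,0.9356)
member 1 (0-2): L=4.3340, (cx,cy)=(1.0000,0.0000)
member 2 (1-2): L=6.1935, (cx,cy)=(0.3455,-0.9384)
member 3 (1-3): L=4.2822, (cx,cy)=(0.9967,-0.0815)
member 4 (2-3): L=5.8628, (cx,cy)=(0.3630,0.9318)
member 5 (2-4): L=4.3660, (cx,cy)=(1.0000,0.0000)
member 6 (3-4): L=5.9036, (cx,cy)=(0.3791,-0.9254)
solve A·x = −loads:
  F[0-1] = -4577.7122 N (compression)
  F[0-2] = +2712.7556 N (tension)
  F[1-2] = +2584.0305 N (tension)
  F[1-3] = +1273.0702 N (tension)
  F[2-3] = -1646.7627 N (compression)
  F[2-4] = -671.1184 N (compression)
  F[3-4] = +1770.3503 N (tension)
  Rx@0 = -1096.0500 N
  Ry@0 = +4282.7225 N
  Ry@4 = -1638.2125 N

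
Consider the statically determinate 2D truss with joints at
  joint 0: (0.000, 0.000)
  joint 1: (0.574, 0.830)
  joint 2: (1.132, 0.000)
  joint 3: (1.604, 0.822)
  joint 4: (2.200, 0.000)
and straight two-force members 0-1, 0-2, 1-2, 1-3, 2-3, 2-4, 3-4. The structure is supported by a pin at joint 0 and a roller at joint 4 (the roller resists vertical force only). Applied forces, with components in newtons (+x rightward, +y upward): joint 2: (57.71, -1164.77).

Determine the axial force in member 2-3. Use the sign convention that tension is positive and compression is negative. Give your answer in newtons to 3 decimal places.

N=5 nodes, M=7 members, R=3 reactions → 2N=10, M+R=10
member 0 (0-1): L=1.0091, (cx,cy)=(0.5688,0.8225)
member 1 (0-2): L=1.1320, (cx,cy)=(1.0000,0.0000)
member 2 (1-2): L=1.0001, (cx,cy)=(0.5579,-0.8299)
member 3 (1-3): L=1.0300, (cx,cy)=(1.0000,-0.0078)
member 4 (2-3): L=0.9479, (cx,cy)=(0.4980,0.8672)
member 5 (2-4): L=1.0680, (cx,cy)=(1.0000,0.0000)
member 6 (3-4): L=1.0153, (cx,cy)=(0.5870,-0.8096)
solve A·x = −loads:
  F[0-1] = -687.4874 N (compression)
  F[0-2] = +448.7512 N (tension)
  F[1-2] = +688.6018 N (tension)
  F[1-3] = -775.2537 N (compression)
  F[2-3] = +684.1608 N (tension)
  F[2-4] = +434.5486 N (tension)
  F[3-4] = -740.2874 N (compression)
  Rx@0 = -57.7100 N
  Ry@0 = +565.4429 N
  Ry@4 = +599.3271 N

684.161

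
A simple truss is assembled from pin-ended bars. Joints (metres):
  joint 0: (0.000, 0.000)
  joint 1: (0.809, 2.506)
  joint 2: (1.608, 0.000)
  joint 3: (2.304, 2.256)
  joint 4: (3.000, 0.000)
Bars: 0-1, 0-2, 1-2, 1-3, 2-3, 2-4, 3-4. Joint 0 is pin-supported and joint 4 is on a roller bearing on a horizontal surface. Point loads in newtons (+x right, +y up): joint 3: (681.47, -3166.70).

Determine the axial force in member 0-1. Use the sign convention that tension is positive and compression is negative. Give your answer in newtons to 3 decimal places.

N=5 nodes, M=7 members, R=3 reactions → 2N=10, M+R=10
member 0 (0-1): L=2.6333, (cx,cy)=(0.3072,0.9516)
member 1 (0-2): L=1.6080, (cx,cy)=(1.0000,0.0000)
member 2 (1-2): L=2.6303, (cx,cy)=(0.3038,-0.9527)
member 3 (1-3): L=1.5158, (cx,cy)=(0.9863,-0.1649)
member 4 (2-3): L=2.3609, (cx,cy)=(0.2948,0.9556)
member 5 (2-4): L=1.3920, (cx,cy)=(1.0000,0.0000)
member 6 (3-4): L=2.3609, (cx,cy)=(0.2948,-0.9556)
solve A·x = −loads:
  F[0-1] = -233.5009 N (compression)
  F[0-2] = +753.2047 N (tension)
  F[1-2] = +259.6653 N (tension)
  F[1-3] = -152.7041 N (compression)
  F[2-3] = -258.9009 N (compression)
  F[2-4] = +908.4068 N (tension)
  F[3-4] = -3081.4332 N (compression)
  Rx@0 = -681.4700 N
  Ry@0 = +222.2090 N
  Ry@4 = +2944.4910 N

-233.501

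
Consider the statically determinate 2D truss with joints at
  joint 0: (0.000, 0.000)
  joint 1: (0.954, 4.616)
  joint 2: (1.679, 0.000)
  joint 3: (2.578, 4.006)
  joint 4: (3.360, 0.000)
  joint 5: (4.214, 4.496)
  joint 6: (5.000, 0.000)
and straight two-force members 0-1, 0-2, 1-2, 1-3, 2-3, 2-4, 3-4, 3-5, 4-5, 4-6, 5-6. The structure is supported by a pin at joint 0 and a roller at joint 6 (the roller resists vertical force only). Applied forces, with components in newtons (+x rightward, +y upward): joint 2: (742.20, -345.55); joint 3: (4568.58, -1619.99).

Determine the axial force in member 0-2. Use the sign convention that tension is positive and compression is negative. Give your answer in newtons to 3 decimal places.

4763.902

N=7 nodes, M=11 members, R=3 reactions → 2N=14, M+R=14
member 0 (0-1): L=4.7136, (cx,cy)=(0.2024,0.9793)
member 1 (0-2): L=1.6790, (cx,cy)=(1.0000,0.0000)
member 2 (1-2): L=4.6726, (cx,cy)=(0.1552,-0.9879)
member 3 (1-3): L=1.7348, (cx,cy)=(0.9361,-0.3516)
member 4 (2-3): L=4.1056, (cx,cy)=(0.2190,0.9757)
member 5 (2-4): L=1.6810, (cx,cy)=(1.0000,0.0000)
member 6 (3-4): L=4.0816, (cx,cy)=(0.1916,-0.9815)
member 7 (3-5): L=1.7078, (cx,cy)=(0.9580,0.2869)
member 8 (4-5): L=4.5764, (cx,cy)=(0.1866,0.9824)
member 9 (4-6): L=1.6400, (cx,cy)=(1.0000,0.0000)
member 10 (5-6): L=4.5642, (cx,cy)=(0.1722,-0.9851)
solve A·x = −loads:
  F[0-1] = +2702.0302 N (tension)
  F[0-2] = +4763.9022 N (tension)
  F[1-2] = -3067.4464 N (compression)
  F[1-3] = +1092.5973 N (tension)
  F[2-3] = +3459.8095 N (tension)
  F[2-4] = +2788.1711 N (tension)
  F[3-4] = -5243.0018 N (compression)
  F[3-5] = -1861.9447 N (compression)
  F[4-5] = +5237.8827 N (tension)
  F[4-6] = +806.2180 N (tension)
  F[5-6] = -4681.5908 N (compression)
  Rx@0 = -5310.7800 N
  Ry@0 = -2646.1088 N
  Ry@6 = +4611.6488 N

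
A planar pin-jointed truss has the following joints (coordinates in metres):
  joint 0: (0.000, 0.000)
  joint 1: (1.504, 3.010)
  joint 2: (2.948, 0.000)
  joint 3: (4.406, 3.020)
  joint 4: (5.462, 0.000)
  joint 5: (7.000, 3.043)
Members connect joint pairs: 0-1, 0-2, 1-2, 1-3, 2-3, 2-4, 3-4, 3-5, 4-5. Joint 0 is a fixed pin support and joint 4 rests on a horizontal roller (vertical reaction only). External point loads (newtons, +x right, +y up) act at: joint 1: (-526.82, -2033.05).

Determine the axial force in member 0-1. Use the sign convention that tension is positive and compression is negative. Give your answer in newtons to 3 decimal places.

N=6 nodes, M=9 members, R=3 reactions → 2N=12, M+R=12
member 0 (0-1): L=3.3648, (cx,cy)=(0.4470,0.8945)
member 1 (0-2): L=2.9480, (cx,cy)=(1.0000,0.0000)
member 2 (1-2): L=3.3384, (cx,cy)=(0.4325,-0.9016)
member 3 (1-3): L=2.9020, (cx,cy)=(1.0000,0.0034)
member 4 (2-3): L=3.3535, (cx,cy)=(0.4348,0.9005)
member 5 (2-4): L=2.5140, (cx,cy)=(1.0000,0.0000)
member 6 (3-4): L=3.1993, (cx,cy)=(0.3301,-0.9440)
member 7 (3-5): L=2.5941, (cx,cy)=(1.0000,0.0089)
member 8 (4-5): L=3.4096, (cx,cy)=(0.4511,0.8925)
solve A·x = −loads:
  F[0-1] = -1971.4530 N (compression)
  F[0-2] = +354.3718 N (tension)
  F[1-2] = -299.7603 N (compression)
  F[1-3] = -224.7160 N (compression)
  F[2-3] = +300.1175 N (tension)
  F[2-4] = +94.2338 N (tension)
  F[3-4] = -285.4948 N (compression)
  F[3-5] = -0.0000 N (compression)
  F[4-5] = +0.0000 N (tension)
  Rx@0 = +526.8200 N
  Ry@0 = +1763.5555 N
  Ry@4 = +269.4945 N

-1971.453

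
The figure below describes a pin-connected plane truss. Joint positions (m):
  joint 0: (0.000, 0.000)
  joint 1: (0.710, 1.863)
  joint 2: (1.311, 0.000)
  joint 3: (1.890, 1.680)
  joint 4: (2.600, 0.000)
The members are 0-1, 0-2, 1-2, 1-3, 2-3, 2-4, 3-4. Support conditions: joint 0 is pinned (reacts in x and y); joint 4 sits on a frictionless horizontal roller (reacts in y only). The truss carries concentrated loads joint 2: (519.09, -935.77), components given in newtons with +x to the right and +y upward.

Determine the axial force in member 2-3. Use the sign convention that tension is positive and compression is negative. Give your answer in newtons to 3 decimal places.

442.708

N=5 nodes, M=7 members, R=3 reactions → 2N=10, M+R=10
member 0 (0-1): L=1.9937, (cx,cy)=(0.3561,0.9344)
member 1 (0-2): L=1.3110, (cx,cy)=(1.0000,0.0000)
member 2 (1-2): L=1.9575, (cx,cy)=(0.3070,-0.9517)
member 3 (1-3): L=1.1941, (cx,cy)=(0.9882,-0.1533)
member 4 (2-3): L=1.7770, (cx,cy)=(0.3258,0.9454)
member 5 (2-4): L=1.2890, (cx,cy)=(1.0000,0.0000)
member 6 (3-4): L=1.8239, (cx,cy)=(0.3893,-0.9211)
solve A·x = −loads:
  F[0-1] = -496.4748 N (compression)
  F[0-2] = +695.8949 N (tension)
  F[1-2] = +543.4699 N (tension)
  F[1-3] = -347.7679 N (compression)
  F[2-3] = +442.7076 N (tension)
  F[2-4] = +199.4103 N (tension)
  F[3-4] = -512.2512 N (compression)
  Rx@0 = -519.0900 N
  Ry@0 = +463.9260 N
  Ry@4 = +471.8440 N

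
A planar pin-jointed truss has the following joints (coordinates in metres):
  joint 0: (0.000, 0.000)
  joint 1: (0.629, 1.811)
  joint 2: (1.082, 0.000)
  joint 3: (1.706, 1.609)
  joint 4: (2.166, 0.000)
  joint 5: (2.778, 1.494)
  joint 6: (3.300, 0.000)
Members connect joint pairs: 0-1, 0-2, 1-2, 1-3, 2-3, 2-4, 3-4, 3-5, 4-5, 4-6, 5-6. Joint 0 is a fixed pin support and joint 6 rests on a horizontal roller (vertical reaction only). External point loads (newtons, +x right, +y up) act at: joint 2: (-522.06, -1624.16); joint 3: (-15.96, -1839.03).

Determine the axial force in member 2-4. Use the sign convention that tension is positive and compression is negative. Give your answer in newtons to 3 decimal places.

N=7 nodes, M=11 members, R=3 reactions → 2N=14, M+R=14
member 0 (0-1): L=1.9171, (cx,cy)=(0.3281,0.9446)
member 1 (0-2): L=1.0820, (cx,cy)=(1.0000,0.0000)
member 2 (1-2): L=1.8668, (cx,cy)=(0.2427,-0.9701)
member 3 (1-3): L=1.0958, (cx,cy)=(0.9829,-0.1843)
member 4 (2-3): L=1.7258, (cx,cy)=(0.3616,0.9323)
member 5 (2-4): L=1.0840, (cx,cy)=(1.0000,0.0000)
member 6 (3-4): L=1.6735, (cx,cy)=(0.2749,-0.9615)
member 7 (3-5): L=1.0782, (cx,cy)=(0.9943,-0.1067)
member 8 (4-5): L=1.6145, (cx,cy)=(0.3791,0.9254)
member 9 (4-6): L=1.1340, (cx,cy)=(1.0000,0.0000)
member 10 (5-6): L=1.5826, (cx,cy)=(0.3298,-0.9440)
solve A·x = −loads:
  F[0-1] = -2104.2004 N (compression)
  F[0-2] = +152.3592 N (tension)
  F[1-2] = +2289.8685 N (tension)
  F[1-3] = -1267.7697 N (compression)
  F[2-3] = -640.6093 N (compression)
  F[2-4] = +1461.7135 N (tension)
  F[3-4] = -1414.8869 N (compression)
  F[3-5] = -1078.9461 N (compression)
  F[4-5] = +1470.0984 N (tension)
  F[4-6] = +515.5252 N (tension)
  F[5-6] = -1562.9376 N (compression)
  Rx@0 = +538.0200 N
  Ry@0 = +1987.7213 N
  Ry@6 = +1475.4687 N

1461.714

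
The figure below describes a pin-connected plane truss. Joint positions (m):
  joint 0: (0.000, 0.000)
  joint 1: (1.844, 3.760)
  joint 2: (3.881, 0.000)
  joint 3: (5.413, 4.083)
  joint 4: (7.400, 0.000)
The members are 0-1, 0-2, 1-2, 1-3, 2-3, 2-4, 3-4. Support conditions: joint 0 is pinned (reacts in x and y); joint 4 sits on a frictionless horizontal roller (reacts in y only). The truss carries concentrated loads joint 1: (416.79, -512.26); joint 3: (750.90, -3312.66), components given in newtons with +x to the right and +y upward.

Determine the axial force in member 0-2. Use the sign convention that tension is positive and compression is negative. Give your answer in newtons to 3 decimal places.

1485.493

N=5 nodes, M=7 members, R=3 reactions → 2N=10, M+R=10
member 0 (0-1): L=4.1878, (cx,cy)=(0.4403,0.8978)
member 1 (0-2): L=3.8810, (cx,cy)=(1.0000,0.0000)
member 2 (1-2): L=4.2763, (cx,cy)=(0.4763,-0.8793)
member 3 (1-3): L=3.5836, (cx,cy)=(0.9959,0.0901)
member 4 (2-3): L=4.3610, (cx,cy)=(0.3513,0.9363)
member 5 (2-4): L=3.5190, (cx,cy)=(1.0000,0.0000)
member 6 (3-4): L=4.5408, (cx,cy)=(0.4376,-0.8992)
solve A·x = −loads:
  F[0-1] = -721.7503 N (compression)
  F[0-2] = +1485.4935 N (tension)
  F[1-2] = +75.1044 N (tension)
  F[1-3] = -773.5174 N (compression)
  F[2-3] = -70.5317 N (compression)
  F[2-4] = +1546.0467 N (tension)
  F[3-4] = -3533.1262 N (compression)
  Rx@0 = -1167.6900 N
  Ry@0 = +648.0158 N
  Ry@4 = +3176.9042 N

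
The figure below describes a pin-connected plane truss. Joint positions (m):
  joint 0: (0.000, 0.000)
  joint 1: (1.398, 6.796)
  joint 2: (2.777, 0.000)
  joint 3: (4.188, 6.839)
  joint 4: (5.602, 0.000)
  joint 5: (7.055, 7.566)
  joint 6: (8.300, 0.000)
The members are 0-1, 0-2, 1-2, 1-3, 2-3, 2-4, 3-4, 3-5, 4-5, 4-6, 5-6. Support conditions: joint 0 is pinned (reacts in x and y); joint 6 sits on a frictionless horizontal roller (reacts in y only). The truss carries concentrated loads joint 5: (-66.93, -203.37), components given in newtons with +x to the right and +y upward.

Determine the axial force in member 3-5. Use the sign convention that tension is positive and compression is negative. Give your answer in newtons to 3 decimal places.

N=7 nodes, M=11 members, R=3 reactions → 2N=14, M+R=14
member 0 (0-1): L=6.9383, (cx,cy)=(0.2015,0.9795)
member 1 (0-2): L=2.7770, (cx,cy)=(1.0000,0.0000)
member 2 (1-2): L=6.9345, (cx,cy)=(0.1989,-0.9800)
member 3 (1-3): L=2.7903, (cx,cy)=(0.9999,0.0154)
member 4 (2-3): L=6.9830, (cx,cy)=(0.2021,0.9794)
member 5 (2-4): L=2.8250, (cx,cy)=(1.0000,0.0000)
member 6 (3-4): L=6.9836, (cx,cy)=(0.2025,-0.9793)
member 7 (3-5): L=2.9577, (cx,cy)=(0.9693,0.2458)
member 8 (4-5): L=7.7043, (cx,cy)=(0.1886,0.9821)
member 9 (4-6): L=2.6980, (cx,cy)=(1.0000,0.0000)
member 10 (5-6): L=7.6677, (cx,cy)=(0.1624,-0.9867)
solve A·x = −loads:
  F[0-1] = -93.4329 N (compression)
  F[0-2] = -48.1042 N (compression)
  F[1-2] = +92.7954 N (tension)
  F[1-3] = -37.2836 N (compression)
  F[2-3] = -92.8575 N (compression)
  F[2-4] = -10.8879 N (compression)
  F[3-4] = +75.0083 N (tension)
  F[3-5] = -73.4836 N (compression)
  F[4-5] = -74.7969 N (compression)
  F[4-6] = +18.4057 N (tension)
  F[5-6] = -113.3576 N (compression)
  Rx@0 = +66.9300 N
  Ry@0 = +91.5166 N
  Ry@6 = +111.8534 N

-73.484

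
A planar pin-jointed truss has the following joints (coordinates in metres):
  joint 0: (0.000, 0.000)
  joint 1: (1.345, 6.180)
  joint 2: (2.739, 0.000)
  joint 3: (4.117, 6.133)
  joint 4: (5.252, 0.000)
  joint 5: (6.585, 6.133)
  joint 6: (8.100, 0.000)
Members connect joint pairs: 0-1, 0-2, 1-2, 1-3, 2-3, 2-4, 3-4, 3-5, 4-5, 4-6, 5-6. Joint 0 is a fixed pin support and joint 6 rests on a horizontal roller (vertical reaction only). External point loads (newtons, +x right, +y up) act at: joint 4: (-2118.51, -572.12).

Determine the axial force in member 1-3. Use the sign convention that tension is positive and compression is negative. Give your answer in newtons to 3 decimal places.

-89.510

N=7 nodes, M=11 members, R=3 reactions → 2N=14, M+R=14
member 0 (0-1): L=6.3247, (cx,cy)=(0.2127,0.9771)
member 1 (0-2): L=2.7390, (cx,cy)=(1.0000,0.0000)
member 2 (1-2): L=6.3353, (cx,cy)=(0.2200,-0.9755)
member 3 (1-3): L=2.7724, (cx,cy)=(0.9999,-0.0170)
member 4 (2-3): L=6.2859, (cx,cy)=(0.2192,0.9757)
member 5 (2-4): L=2.5130, (cx,cy)=(1.0000,0.0000)
member 6 (3-4): L=6.2371, (cx,cy)=(0.1820,-0.9833)
member 7 (3-5): L=2.4680, (cx,cy)=(1.0000,0.0000)
member 8 (4-5): L=6.2762, (cx,cy)=(0.2124,0.9772)
member 9 (4-6): L=2.8480, (cx,cy)=(1.0000,0.0000)
member 10 (5-6): L=6.3174, (cx,cy)=(0.2398,-0.9708)
solve A·x = −loads:
  F[0-1] = -205.8692 N (compression)
  F[0-2] = -2074.7300 N (compression)
  F[1-2] = +207.7698 N (tension)
  F[1-3] = -89.5101 N (compression)
  F[2-3] = -207.7307 N (compression)
  F[2-4] = -1983.4739 N (compression)
  F[3-4] = +204.5760 N (tension)
  F[3-5] = -172.2637 N (compression)
  F[4-5] = +379.6208 N (tension)
  F[4-6] = +91.6361 N (tension)
  F[5-6] = -382.1104 N (compression)
  Rx@0 = +2118.5100 N
  Ry@0 = +201.1602 N
  Ry@6 = +370.9598 N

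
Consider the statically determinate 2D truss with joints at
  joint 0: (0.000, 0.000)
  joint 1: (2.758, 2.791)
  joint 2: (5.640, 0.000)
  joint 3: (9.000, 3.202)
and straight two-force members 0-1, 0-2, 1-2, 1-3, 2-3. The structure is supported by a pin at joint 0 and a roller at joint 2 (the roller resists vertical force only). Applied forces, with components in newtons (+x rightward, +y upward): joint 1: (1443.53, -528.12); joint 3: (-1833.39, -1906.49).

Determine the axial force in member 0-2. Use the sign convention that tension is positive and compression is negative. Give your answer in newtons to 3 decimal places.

N=4 nodes, M=5 members, R=3 reactions → 2N=8, M+R=8
member 0 (0-1): L=3.9238, (cx,cy)=(0.7029,0.7113)
member 1 (0-2): L=5.6400, (cx,cy)=(1.0000,0.0000)
member 2 (1-2): L=4.0119, (cx,cy)=(0.7184,-0.6957)
member 3 (1-3): L=6.2555, (cx,cy)=(0.9978,0.0657)
member 4 (2-3): L=4.6414, (cx,cy)=(0.7239,0.6899)
solve A·x = −loads:
  F[0-1] = +758.3120 N (tension)
  F[0-2] = -922.8693 N (compression)
  F[1-2] = -1517.4944 N (compression)
  F[1-3] = +179.9709 N (tension)
  F[2-3] = -2780.6450 N (compression)
  Rx@0 = +389.8600 N
  Ry@0 = -539.3869 N
  Ry@2 = +2973.9969 N

-922.869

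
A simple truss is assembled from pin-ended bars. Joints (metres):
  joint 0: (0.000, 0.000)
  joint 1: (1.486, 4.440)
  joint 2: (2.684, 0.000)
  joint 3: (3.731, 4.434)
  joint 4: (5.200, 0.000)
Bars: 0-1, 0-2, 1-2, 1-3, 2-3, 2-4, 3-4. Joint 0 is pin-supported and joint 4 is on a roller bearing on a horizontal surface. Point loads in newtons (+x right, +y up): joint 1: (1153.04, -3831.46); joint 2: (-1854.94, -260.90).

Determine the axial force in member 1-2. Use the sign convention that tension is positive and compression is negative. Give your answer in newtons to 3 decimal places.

N=5 nodes, M=7 members, R=3 reactions → 2N=10, M+R=10
member 0 (0-1): L=4.6821, (cx,cy)=(0.3174,0.9483)
member 1 (0-2): L=2.6840, (cx,cy)=(1.0000,0.0000)
member 2 (1-2): L=4.5988, (cx,cy)=(0.2605,-0.9655)
member 3 (1-3): L=2.2450, (cx,cy)=(1.0000,-0.0027)
member 4 (2-3): L=4.5559, (cx,cy)=(0.2298,0.9732)
member 5 (2-4): L=2.5160, (cx,cy)=(1.0000,0.0000)
member 6 (3-4): L=4.6710, (cx,cy)=(0.3145,-0.9493)
solve A·x = −loads:
  F[0-1] = -1980.6675 N (compression)
  F[0-2] = -73.2740 N (compression)
  F[1-2] = -2019.5711 N (compression)
  F[1-3] = -1255.5647 N (compression)
  F[2-3] = +2271.5376 N (tension)
  F[2-4] = +733.5381 N (tension)
  F[3-4] = -2332.4456 N (compression)
  Rx@0 = +701.9000 N
  Ry@0 = +1878.2633 N
  Ry@4 = +2214.0967 N

-2019.571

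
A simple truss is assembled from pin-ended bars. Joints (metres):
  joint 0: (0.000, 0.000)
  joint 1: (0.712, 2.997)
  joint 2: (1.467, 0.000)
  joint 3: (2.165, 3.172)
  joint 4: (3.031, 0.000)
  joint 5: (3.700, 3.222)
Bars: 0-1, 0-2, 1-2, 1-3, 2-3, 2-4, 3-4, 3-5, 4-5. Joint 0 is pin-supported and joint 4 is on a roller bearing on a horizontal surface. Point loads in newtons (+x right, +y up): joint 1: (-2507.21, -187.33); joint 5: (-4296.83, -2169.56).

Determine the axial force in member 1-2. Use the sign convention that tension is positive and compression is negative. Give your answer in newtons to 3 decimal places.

6639.565

N=6 nodes, M=9 members, R=3 reactions → 2N=12, M+R=12
member 0 (0-1): L=3.0804, (cx,cy)=(0.2311,0.9729)
member 1 (0-2): L=1.4670, (cx,cy)=(1.0000,0.0000)
member 2 (1-2): L=3.0906, (cx,cy)=(0.2443,-0.9697)
member 3 (1-3): L=1.4635, (cx,cy)=(0.9928,0.1196)
member 4 (2-3): L=3.2479, (cx,cy)=(0.2149,0.9766)
member 5 (2-4): L=1.5640, (cx,cy)=(1.0000,0.0000)
member 6 (3-4): L=3.2881, (cx,cy)=(0.2634,-0.9647)
member 7 (3-5): L=1.5358, (cx,cy)=(0.9995,0.0326)
member 8 (4-5): L=3.2907, (cx,cy)=(0.2033,0.9791)
solve A·x = −loads:
  F[0-1] = -6897.9328 N (compression)
  F[0-2] = -5209.6675 N (compression)
  F[1-2] = +6639.5654 N (tension)
  F[1-3] = -714.2417 N (compression)
  F[2-3] = -6592.4458 N (compression)
  F[2-4] = -2170.9385 N (compression)
  F[3-4] = +6631.8180 N (tension)
  F[3-5] = -3874.5987 N (compression)
  F[4-5] = -2087.0019 N (compression)
  Rx@0 = +6804.0400 N
  Ry@0 = +6711.1439 N
  Ry@4 = -4354.2539 N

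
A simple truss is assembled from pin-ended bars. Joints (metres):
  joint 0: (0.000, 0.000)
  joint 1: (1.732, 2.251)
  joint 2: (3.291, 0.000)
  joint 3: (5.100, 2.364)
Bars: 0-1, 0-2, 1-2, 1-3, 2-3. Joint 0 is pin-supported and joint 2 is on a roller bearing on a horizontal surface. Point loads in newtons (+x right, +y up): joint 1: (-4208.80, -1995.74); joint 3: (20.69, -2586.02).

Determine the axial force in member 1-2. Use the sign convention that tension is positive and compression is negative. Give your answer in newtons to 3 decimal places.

N=4 nodes, M=5 members, R=3 reactions → 2N=8, M+R=8
member 0 (0-1): L=2.8402, (cx,cy)=(0.6098,0.7925)
member 1 (0-2): L=3.2910, (cx,cy)=(1.0000,0.0000)
member 2 (1-2): L=2.7382, (cx,cy)=(0.5694,-0.8221)
member 3 (1-3): L=3.3699, (cx,cy)=(0.9994,0.0335)
member 4 (2-3): L=2.9767, (cx,cy)=(0.6077,0.7942)
solve A·x = −loads:
  F[0-1] = -3012.8610 N (compression)
  F[0-2] = -2350.8287 N (compression)
  F[1-2] = +560.7014 N (tension)
  F[1-3] = +2053.4314 N (tension)
  F[2-3] = -3343.0093 N (compression)
  Rx@0 = +4188.1100 N
  Ry@0 = +2387.8293 N
  Ry@2 = +2193.9307 N

560.701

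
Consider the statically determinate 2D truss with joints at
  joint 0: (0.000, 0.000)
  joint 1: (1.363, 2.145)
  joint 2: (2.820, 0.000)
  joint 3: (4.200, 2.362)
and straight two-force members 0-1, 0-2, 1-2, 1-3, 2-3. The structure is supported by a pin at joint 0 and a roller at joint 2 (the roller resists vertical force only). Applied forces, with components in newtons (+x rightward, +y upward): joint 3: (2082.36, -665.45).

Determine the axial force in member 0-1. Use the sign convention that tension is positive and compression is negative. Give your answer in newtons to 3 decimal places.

2452.326

N=4 nodes, M=5 members, R=3 reactions → 2N=8, M+R=8
member 0 (0-1): L=2.5414, (cx,cy)=(0.5363,0.8440)
member 1 (0-2): L=2.8200, (cx,cy)=(1.0000,0.0000)
member 2 (1-2): L=2.5930, (cx,cy)=(0.5619,-0.8272)
member 3 (1-3): L=2.8453, (cx,cy)=(0.9971,0.0763)
member 4 (2-3): L=2.7356, (cx,cy)=(0.5045,0.8634)
solve A·x = −loads:
  F[0-1] = +2452.3262 N (tension)
  F[0-2] = +767.1401 N (tension)
  F[1-2] = -2262.9573 N (compression)
  F[1-3] = +2594.3045 N (tension)
  F[2-3] = -999.8546 N (compression)
  Rx@0 = -2082.3600 N
  Ry@0 = -2069.8069 N
  Ry@2 = +2735.2569 N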